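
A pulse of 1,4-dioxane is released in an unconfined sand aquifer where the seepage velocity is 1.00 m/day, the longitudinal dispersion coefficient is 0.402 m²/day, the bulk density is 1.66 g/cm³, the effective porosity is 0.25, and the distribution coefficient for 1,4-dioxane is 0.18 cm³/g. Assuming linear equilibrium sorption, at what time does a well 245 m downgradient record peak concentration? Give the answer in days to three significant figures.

537 days

Retardation factor R = 1 + ρ_b·K_d/n = 1 + 1.66 × 0.18/0.25 = 2.195.
Sorption retards both mechanisms: v_R = v/R = 0.4556 m/day, D_R = D/R = 0.1831 m²/day.
Peak time from v_R²t² + 2D_R t − x² = 0: t = (√(D_R² + v_R²x²) − D_R)/v_R².
√(D_R² + v_R²x²) = √(0.1831² + 0.4556² × 245²) = 111.6; v_R² = 0.2076.
t = (111.6 − 0.1831)/0.2076 = 537 days.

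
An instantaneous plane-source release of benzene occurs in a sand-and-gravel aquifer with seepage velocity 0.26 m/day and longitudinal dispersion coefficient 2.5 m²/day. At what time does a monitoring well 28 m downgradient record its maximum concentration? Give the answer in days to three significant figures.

For the 1D instantaneous-source solution, setting ∂C/∂t = 0 at fixed x gives v²t² + 2Dt − x² = 0, so t = (√(D² + v²x²) − D)/v².
√(D² + v²x²) = √(2.5² + 0.26² × 28²) = 7.697; v² = 0.0676.
t = (7.697 − 2.5)/0.0676 = 76.9 days (vs. the pure-advection estimate x/v = 108 d).

76.9 days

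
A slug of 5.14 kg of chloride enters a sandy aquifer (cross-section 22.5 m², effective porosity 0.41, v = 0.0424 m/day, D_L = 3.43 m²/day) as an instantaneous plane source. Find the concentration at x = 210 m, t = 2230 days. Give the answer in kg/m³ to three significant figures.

0.00116 kg/m³

For an instantaneous plane source, C(x,t) = M/(n_e·A·√(4πDt)) · exp(−(x−vt)²/(4Dt)), with n_e·A the pore (flow) area.
Plume center vt = 0.0424 × 2230 = 94.552 m, so the well at 210 m is 115.448 m downgradient of the peak.
√(4πDt) = 310.0 m, giving peak height M/(n_e·A·√(4πDt)) = 5.14/(0.41 × 22.5 × 310.0) = 0.001797 kg/m³.
(x−vt)²/(4Dt) = (115.448)²/(4 × 3.43 × 2230) = 0.4356; exp(−0.4356) = 0.6469.
C = 0.001797 × 0.6469 = 0.00116 kg/m³.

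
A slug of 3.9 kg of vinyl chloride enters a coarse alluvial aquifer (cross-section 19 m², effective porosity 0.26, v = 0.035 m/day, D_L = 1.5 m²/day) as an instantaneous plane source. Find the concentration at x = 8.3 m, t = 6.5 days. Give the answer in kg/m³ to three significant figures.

0.0134 kg/m³

For an instantaneous plane source, C(x,t) = M/(n_e·A·√(4πDt)) · exp(−(x−vt)²/(4Dt)), with n_e·A the pore (flow) area.
Plume center vt = 0.035 × 6.5 = 0.2275 m, so the well at 8.3 m is 8.0725 m downgradient of the peak.
√(4πDt) = 11.07 m, giving peak height M/(n_e·A·√(4πDt)) = 3.9/(0.26 × 19 × 11.07) = 0.07132 kg/m³.
(x−vt)²/(4Dt) = (8.0725)²/(4 × 1.5 × 6.5) = 1.671; exp(−1.671) = 0.1881.
C = 0.07132 × 0.1881 = 0.0134 kg/m³.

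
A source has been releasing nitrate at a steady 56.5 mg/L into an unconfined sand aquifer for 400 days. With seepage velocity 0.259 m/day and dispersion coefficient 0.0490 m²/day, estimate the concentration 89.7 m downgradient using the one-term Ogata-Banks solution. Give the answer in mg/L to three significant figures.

For a continuous step input, C/C₀ ≈ ½·erfc((x−vt)/(2√(Dt))).
vt = 0.259 × 400 = 103.6 m and 2√(Dt) = 2√(0.0490 × 400) = 8.854 m.
Argument (x−vt)/(2√(Dt)) = (89.7 − 103.6)/8.854 = -1.570; ½·erfc(-1.570) = 0.9868.
C = 56.5 × 0.9868 = 55.8 mg/L.

55.8 mg/L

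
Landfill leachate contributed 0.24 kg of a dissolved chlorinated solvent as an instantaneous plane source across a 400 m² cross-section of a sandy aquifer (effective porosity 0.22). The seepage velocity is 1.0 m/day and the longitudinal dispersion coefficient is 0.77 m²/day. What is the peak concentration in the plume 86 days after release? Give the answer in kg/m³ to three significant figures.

The peak of an instantaneous 1D plume sits at x = vt; there the Gaussian factor is 1 and C_max = M/(n_e·A·√(4πDt)), where n_e·A is the pore area the mass is dissolved in.
√(4πDt) = √(4π × 0.77 × 86) = 28.85 m, so C_max = 0.24/(0.22 × 400 × 28.85) = 9.45e-05 kg/m³.

9.45e-05 kg/m³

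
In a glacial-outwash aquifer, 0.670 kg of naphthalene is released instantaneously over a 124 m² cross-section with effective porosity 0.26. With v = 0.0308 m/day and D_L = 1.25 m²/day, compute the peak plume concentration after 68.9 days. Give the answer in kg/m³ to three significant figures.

0.000632 kg/m³

The peak of an instantaneous 1D plume sits at x = vt; there the Gaussian factor is 1 and C_max = M/(n_e·A·√(4πDt)), where n_e·A is the pore area the mass is dissolved in.
√(4πDt) = √(4π × 1.25 × 68.9) = 32.90 m, so C_max = 0.670/(0.26 × 124 × 32.90) = 0.000632 kg/m³.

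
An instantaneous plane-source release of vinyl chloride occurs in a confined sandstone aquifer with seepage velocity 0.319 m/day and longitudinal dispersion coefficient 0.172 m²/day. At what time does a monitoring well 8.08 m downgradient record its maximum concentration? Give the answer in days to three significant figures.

For the 1D instantaneous-source solution, setting ∂C/∂t = 0 at fixed x gives v²t² + 2Dt − x² = 0, so t = (√(D² + v²x²) − D)/v².
√(D² + v²x²) = √(0.172² + 0.319² × 8.08²) = 2.583; v² = 0.101761.
t = (2.583 − 0.172)/0.101761 = 23.7 days (vs. the pure-advection estimate x/v = 25.3 d).

23.7 days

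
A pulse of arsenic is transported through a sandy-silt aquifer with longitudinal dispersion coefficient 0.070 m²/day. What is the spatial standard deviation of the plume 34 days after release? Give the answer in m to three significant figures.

2.18 m

Dispersive spreading gives a Gaussian with σ² = 2Dt; advection only shifts the center.
σ = √(2 × 0.070 × 34) = 2.18 m.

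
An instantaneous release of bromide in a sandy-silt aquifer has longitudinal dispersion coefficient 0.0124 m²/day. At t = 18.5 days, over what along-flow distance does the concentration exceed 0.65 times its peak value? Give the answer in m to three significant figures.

1.26 m

The plume is Gaussian with σ = √(2Dt) = √(2 × 0.0124 × 18.5) = 0.6773 m.
C/C_peak = exp(−Δx²/(2σ²)) = 0.65 ⇒ Δx = σ·√(−2 ln 0.65) = 0.6773 × 0.9282 = 0.6287 m.
Width = 2Δx = 1.26 m.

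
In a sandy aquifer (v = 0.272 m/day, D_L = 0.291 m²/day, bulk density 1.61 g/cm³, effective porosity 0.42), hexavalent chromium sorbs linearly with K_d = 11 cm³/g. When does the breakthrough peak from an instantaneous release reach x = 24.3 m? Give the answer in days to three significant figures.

3690 days

Retardation factor R = 1 + ρ_b·K_d/n = 1 + 1.61 × 11/0.42 = 43.17.
Sorption retards both mechanisms: v_R = v/R = 0.006301 m/day, D_R = D/R = 0.006741 m²/day.
Peak time from v_R²t² + 2D_R t − x² = 0: t = (√(D_R² + v_R²x²) − D_R)/v_R².
√(D_R² + v_R²x²) = √(0.006741² + 0.006301² × 24.3²) = 0.1533; v_R² = 3.970e-05.
t = (0.1533 − 0.006741)/3.970e-05 = 3690 days.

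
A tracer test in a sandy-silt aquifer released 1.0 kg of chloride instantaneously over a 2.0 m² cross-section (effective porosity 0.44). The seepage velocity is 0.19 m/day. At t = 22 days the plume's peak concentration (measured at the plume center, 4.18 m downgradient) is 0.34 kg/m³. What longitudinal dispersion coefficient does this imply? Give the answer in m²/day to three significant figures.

At the plume center C_max = M/(n_e·A·√(4πDt)), so D = M²/(4πt·(n_e·A·C_max)²).
n_e·A·C_max = 0.44 × 2.0 × 0.34 = 0.2992 kg/m.
D = 1.0²/(4π × 22 × 0.2992²) = 0.0404 m²/day.

0.0404 m²/day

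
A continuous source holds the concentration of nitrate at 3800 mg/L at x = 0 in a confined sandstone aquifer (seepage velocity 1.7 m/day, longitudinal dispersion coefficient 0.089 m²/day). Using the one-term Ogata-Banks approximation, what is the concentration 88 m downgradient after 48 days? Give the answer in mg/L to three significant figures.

54.3 mg/L

For a continuous step input, C/C₀ ≈ ½·erfc((x−vt)/(2√(Dt))).
vt = 1.7 × 48 = 81.6 m and 2√(Dt) = 2√(0.089 × 48) = 4.134 m.
Argument (x−vt)/(2√(Dt)) = (88 − 81.6)/4.134 = 1.548; ½·erfc(1.548) = 0.01429.
C = 3800 × 0.01429 = 54.3 mg/L.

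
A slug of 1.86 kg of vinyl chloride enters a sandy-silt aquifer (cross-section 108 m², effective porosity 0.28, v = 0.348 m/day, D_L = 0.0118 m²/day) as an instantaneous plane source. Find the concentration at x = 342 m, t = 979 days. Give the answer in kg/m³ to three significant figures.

For an instantaneous plane source, C(x,t) = M/(n_e·A·√(4πDt)) · exp(−(x−vt)²/(4Dt)), with n_e·A the pore (flow) area.
Plume center vt = 0.348 × 979 = 340.692 m, so the well at 342 m is 1.308 m downgradient of the peak.
√(4πDt) = 12.05 m, giving peak height M/(n_e·A·√(4πDt)) = 1.86/(0.28 × 108 × 12.05) = 0.005104 kg/m³.
(x−vt)²/(4Dt) = (1.308)²/(4 × 0.0118 × 979) = 0.03702; exp(−0.03702) = 0.9637.
C = 0.005104 × 0.9637 = 0.00492 kg/m³.

0.00492 kg/m³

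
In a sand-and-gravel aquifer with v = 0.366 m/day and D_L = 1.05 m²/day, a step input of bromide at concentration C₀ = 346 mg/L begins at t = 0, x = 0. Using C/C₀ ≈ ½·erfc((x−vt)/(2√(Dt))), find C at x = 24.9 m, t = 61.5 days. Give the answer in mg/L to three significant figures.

For a continuous step input, C/C₀ ≈ ½·erfc((x−vt)/(2√(Dt))).
vt = 0.366 × 61.5 = 22.509 m and 2√(Dt) = 2√(1.05 × 61.5) = 16.07 m.
Argument (x−vt)/(2√(Dt)) = (24.9 − 22.509)/16.07 = 0.1488; ½·erfc(0.1488) = 0.4167.
C = 346 × 0.4167 = 144 mg/L.

144 mg/L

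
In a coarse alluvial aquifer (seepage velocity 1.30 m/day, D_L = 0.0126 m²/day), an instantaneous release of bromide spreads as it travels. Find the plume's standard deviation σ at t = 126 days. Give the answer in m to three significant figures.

Dispersive spreading gives a Gaussian with σ² = 2Dt; advection only shifts the center.
σ = √(2 × 0.0126 × 126) = 1.78 m.

1.78 m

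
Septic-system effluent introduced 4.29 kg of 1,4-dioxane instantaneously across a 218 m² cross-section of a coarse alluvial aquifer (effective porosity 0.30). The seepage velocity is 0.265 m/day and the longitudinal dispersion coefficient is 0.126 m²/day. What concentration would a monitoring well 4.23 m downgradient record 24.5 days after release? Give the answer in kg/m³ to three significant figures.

For an instantaneous plane source, C(x,t) = M/(n_e·A·√(4πDt)) · exp(−(x−vt)²/(4Dt)), with n_e·A the pore (flow) area.
Plume center vt = 0.265 × 24.5 = 6.4925 m, so the well at 4.23 m is 2.2625 m upgradient of the peak.
√(4πDt) = 6.228 m, giving peak height M/(n_e·A·√(4πDt)) = 4.29/(0.30 × 218 × 6.228) = 0.01053 kg/m³.
(x−vt)²/(4Dt) = (-2.2625)²/(4 × 0.126 × 24.5) = 0.4146; exp(−0.4146) = 0.6606.
C = 0.01053 × 0.6606 = 0.00696 kg/m³.

0.00696 kg/m³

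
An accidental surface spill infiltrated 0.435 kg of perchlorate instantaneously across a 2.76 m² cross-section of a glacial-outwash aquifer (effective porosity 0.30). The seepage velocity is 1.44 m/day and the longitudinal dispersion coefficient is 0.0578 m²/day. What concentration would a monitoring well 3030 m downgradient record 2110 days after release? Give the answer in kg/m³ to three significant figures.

For an instantaneous plane source, C(x,t) = M/(n_e·A·√(4πDt)) · exp(−(x−vt)²/(4Dt)), with n_e·A the pore (flow) area.
Plume center vt = 1.44 × 2110 = 3038.4 m, so the well at 3030 m is 8.4 m upgradient of the peak.
√(4πDt) = 39.15 m, giving peak height M/(n_e·A·√(4πDt)) = 0.435/(0.30 × 2.76 × 39.15) = 0.01342 kg/m³.
(x−vt)²/(4Dt) = (-8.4)²/(4 × 0.0578 × 2110) = 0.1446; exp(−0.1446) = 0.8654.
C = 0.01342 × 0.8654 = 0.0116 kg/m³.

0.0116 kg/m³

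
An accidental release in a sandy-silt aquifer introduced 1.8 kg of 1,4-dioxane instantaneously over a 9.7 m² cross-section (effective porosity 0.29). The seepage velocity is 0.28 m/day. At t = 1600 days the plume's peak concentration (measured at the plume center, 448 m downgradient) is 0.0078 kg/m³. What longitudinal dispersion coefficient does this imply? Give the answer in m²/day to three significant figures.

0.335 m²/day

At the plume center C_max = M/(n_e·A·√(4πDt)), so D = M²/(4πt·(n_e·A·C_max)²).
n_e·A·C_max = 0.29 × 9.7 × 0.0078 = 0.02194 kg/m.
D = 1.8²/(4π × 1600 × 0.02194²) = 0.335 m²/day.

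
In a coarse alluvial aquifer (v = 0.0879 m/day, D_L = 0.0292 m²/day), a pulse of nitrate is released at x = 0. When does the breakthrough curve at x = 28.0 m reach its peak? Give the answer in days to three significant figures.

For the 1D instantaneous-source solution, setting ∂C/∂t = 0 at fixed x gives v²t² + 2Dt − x² = 0, so t = (√(D² + v²x²) − D)/v².
√(D² + v²x²) = √(0.0292² + 0.0879² × 28.0²) = 2.461; v² = 0.00772641.
t = (2.461 − 0.0292)/0.00772641 = 315 days (vs. the pure-advection estimate x/v = 319 d).

315 days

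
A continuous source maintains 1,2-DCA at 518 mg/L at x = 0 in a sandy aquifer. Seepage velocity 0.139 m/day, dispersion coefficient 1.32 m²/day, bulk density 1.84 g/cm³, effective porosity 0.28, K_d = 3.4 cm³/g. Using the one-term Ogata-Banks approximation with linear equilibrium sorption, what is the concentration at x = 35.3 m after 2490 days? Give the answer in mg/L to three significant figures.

Retardation factor R = 1 + ρ_b·K_d/n = 1 + 1.84 × 3.4/0.28 = 23.34.
Sorption retards both mechanisms: v_R = v/R = 0.005955 m/day, D_R = D/R = 0.05656 m²/day.
v_R·t = 0.005955 × 2490 = 14.82795 m; 2√(D_R t) = 23.73 m; argument = (35.3 − 14.82795)/23.73 = 0.8627.
C = C₀ × ½·erfc(0.8627) = 518 × 0.1112 = 57.6 mg/L.

57.6 mg/L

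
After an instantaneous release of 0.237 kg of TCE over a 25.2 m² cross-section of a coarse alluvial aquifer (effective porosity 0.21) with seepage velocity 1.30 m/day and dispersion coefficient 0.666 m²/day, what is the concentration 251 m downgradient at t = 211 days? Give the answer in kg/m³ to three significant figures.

0.000406 kg/m³

For an instantaneous plane source, C(x,t) = M/(n_e·A·√(4πDt)) · exp(−(x−vt)²/(4Dt)), with n_e·A the pore (flow) area.
Plume center vt = 1.30 × 211 = 274.3 m, so the well at 251 m is 23.3 m upgradient of the peak.
√(4πDt) = 42.02 m, giving peak height M/(n_e·A·√(4πDt)) = 0.237/(0.21 × 25.2 × 42.02) = 0.001066 kg/m³.
(x−vt)²/(4Dt) = (-23.3)²/(4 × 0.666 × 211) = 0.9658; exp(−0.9658) = 0.3807.
C = 0.001066 × 0.3807 = 0.000406 kg/m³.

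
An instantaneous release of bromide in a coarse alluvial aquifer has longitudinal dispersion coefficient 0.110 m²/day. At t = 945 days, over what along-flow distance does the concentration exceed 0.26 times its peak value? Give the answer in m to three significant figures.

The plume is Gaussian with σ = √(2Dt) = √(2 × 0.110 × 945) = 14.42 m.
C/C_peak = exp(−Δx²/(2σ²)) = 0.26 ⇒ Δx = σ·√(−2 ln 0.26) = 14.42 × 1.641 = 23.66 m.
Width = 2Δx = 47.3 m.

47.3 m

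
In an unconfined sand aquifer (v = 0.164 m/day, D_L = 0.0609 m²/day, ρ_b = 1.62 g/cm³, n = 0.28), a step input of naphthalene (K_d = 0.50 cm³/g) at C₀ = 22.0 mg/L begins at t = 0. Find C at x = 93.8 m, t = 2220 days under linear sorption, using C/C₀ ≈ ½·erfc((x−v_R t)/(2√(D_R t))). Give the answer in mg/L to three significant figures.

10.7 mg/L

Retardation factor R = 1 + ρ_b·K_d/n = 1 + 1.62 × 0.50/0.28 = 3.893.
Sorption retards both mechanisms: v_R = v/R = 0.04213 m/day, D_R = D/R = 0.01564 m²/day.
v_R·t = 0.04213 × 2220 = 93.5286 m; 2√(D_R t) = 11.78 m; argument = (93.8 − 93.5286)/11.78 = 0.02304.
C = C₀ × ½·erfc(0.02304) = 22.0 × 0.4870 = 10.7 mg/L.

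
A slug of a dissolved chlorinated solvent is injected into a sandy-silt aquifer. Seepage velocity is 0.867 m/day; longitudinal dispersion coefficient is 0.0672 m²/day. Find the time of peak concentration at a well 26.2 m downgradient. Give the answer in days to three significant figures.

30.1 days

For the 1D instantaneous-source solution, setting ∂C/∂t = 0 at fixed x gives v²t² + 2Dt − x² = 0, so t = (√(D² + v²x²) − D)/v².
√(D² + v²x²) = √(0.0672² + 0.867² × 26.2²) = 22.72; v² = 0.751689.
t = (22.72 − 0.0672)/0.751689 = 30.1 days (vs. the pure-advection estimate x/v = 30.2 d).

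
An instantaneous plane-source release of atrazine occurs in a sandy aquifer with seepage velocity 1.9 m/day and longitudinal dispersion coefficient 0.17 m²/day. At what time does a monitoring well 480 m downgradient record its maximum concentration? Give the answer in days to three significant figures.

253 days

For the 1D instantaneous-source solution, setting ∂C/∂t = 0 at fixed x gives v²t² + 2Dt − x² = 0, so t = (√(D² + v²x²) − D)/v².
√(D² + v²x²) = √(0.17² + 1.9² × 480²) = 912.0; v² = 3.61.
t = (912.0 − 0.17)/3.61 = 253 days (vs. the pure-advection estimate x/v = 253 d).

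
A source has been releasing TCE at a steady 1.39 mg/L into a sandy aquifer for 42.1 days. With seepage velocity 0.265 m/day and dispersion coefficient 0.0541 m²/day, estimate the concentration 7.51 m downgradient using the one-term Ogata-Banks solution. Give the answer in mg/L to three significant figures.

For a continuous step input, C/C₀ ≈ ½·erfc((x−vt)/(2√(Dt))).
vt = 0.265 × 42.1 = 11.1565 m and 2√(Dt) = 2√(0.0541 × 42.1) = 3.018 m.
Argument (x−vt)/(2√(Dt)) = (7.51 − 11.1565)/3.018 = -1.208; ½·erfc(-1.208) = 0.9562.
C = 1.39 × 0.9562 = 1.33 mg/L.

1.33 mg/L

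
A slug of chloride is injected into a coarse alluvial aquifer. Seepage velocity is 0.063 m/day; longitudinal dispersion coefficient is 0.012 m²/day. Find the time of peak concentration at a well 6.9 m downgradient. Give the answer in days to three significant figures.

For the 1D instantaneous-source solution, setting ∂C/∂t = 0 at fixed x gives v²t² + 2Dt − x² = 0, so t = (√(D² + v²x²) − D)/v².
√(D² + v²x²) = √(0.012² + 0.063² × 6.9²) = 0.4349; v² = 0.003969.
t = (0.4349 − 0.012)/0.003969 = 107 days (vs. the pure-advection estimate x/v = 110 d).

107 days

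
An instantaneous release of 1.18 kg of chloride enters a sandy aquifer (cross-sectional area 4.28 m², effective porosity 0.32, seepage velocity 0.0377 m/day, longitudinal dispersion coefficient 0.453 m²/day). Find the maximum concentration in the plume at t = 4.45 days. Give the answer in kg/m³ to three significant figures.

0.171 kg/m³

The peak of an instantaneous 1D plume sits at x = vt; there the Gaussian factor is 1 and C_max = M/(n_e·A·√(4πDt)), where n_e·A is the pore area the mass is dissolved in.
√(4πDt) = √(4π × 0.453 × 4.45) = 5.033 m, so C_max = 1.18/(0.32 × 4.28 × 5.033) = 0.171 kg/m³.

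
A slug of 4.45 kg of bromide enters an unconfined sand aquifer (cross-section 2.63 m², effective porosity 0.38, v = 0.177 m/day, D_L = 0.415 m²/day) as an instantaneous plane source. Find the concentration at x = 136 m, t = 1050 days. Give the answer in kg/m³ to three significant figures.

0.0145 kg/m³

For an instantaneous plane source, C(x,t) = M/(n_e·A·√(4πDt)) · exp(−(x−vt)²/(4Dt)), with n_e·A the pore (flow) area.
Plume center vt = 0.177 × 1050 = 185.85 m, so the well at 136 m is 49.85 m upgradient of the peak.
√(4πDt) = 74.00 m, giving peak height M/(n_e·A·√(4πDt)) = 4.45/(0.38 × 2.63 × 74.00) = 0.06017 kg/m³.
(x−vt)²/(4Dt) = (-49.85)²/(4 × 0.415 × 1050) = 1.426; exp(−1.426) = 0.2403.
C = 0.06017 × 0.2403 = 0.0145 kg/m³.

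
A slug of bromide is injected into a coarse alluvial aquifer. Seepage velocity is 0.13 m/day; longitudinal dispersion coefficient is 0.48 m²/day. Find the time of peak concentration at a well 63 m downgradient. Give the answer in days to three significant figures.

457 days

For the 1D instantaneous-source solution, setting ∂C/∂t = 0 at fixed x gives v²t² + 2Dt − x² = 0, so t = (√(D² + v²x²) − D)/v².
√(D² + v²x²) = √(0.48² + 0.13² × 63²) = 8.204; v² = 0.0169.
t = (8.204 − 0.48)/0.0169 = 457 days (vs. the pure-advection estimate x/v = 485 d).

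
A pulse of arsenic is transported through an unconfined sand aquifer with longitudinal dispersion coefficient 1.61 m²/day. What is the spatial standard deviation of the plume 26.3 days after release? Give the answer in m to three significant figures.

Dispersive spreading gives a Gaussian with σ² = 2Dt; advection only shifts the center.
σ = √(2 × 1.61 × 26.3) = 9.20 m.

9.20 m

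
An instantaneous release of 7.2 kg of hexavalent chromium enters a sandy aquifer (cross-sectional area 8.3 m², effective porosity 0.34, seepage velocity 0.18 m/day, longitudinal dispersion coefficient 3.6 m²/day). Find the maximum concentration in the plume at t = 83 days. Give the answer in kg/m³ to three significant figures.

0.0416 kg/m³

The peak of an instantaneous 1D plume sits at x = vt; there the Gaussian factor is 1 and C_max = M/(n_e·A·√(4πDt)), where n_e·A is the pore area the mass is dissolved in.
√(4πDt) = √(4π × 3.6 × 83) = 61.28 m, so C_max = 7.2/(0.34 × 8.3 × 61.28) = 0.0416 kg/m³.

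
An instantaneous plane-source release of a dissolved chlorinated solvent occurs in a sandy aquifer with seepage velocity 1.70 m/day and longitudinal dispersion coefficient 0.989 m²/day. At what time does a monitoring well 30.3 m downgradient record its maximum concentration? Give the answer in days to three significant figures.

For the 1D instantaneous-source solution, setting ∂C/∂t = 0 at fixed x gives v²t² + 2Dt − x² = 0, so t = (√(D² + v²x²) − D)/v².
√(D² + v²x²) = √(0.989² + 1.70² × 30.3²) = 51.52; v² = 2.89.
t = (51.52 − 0.989)/2.89 = 17.5 days (vs. the pure-advection estimate x/v = 17.8 d).

17.5 days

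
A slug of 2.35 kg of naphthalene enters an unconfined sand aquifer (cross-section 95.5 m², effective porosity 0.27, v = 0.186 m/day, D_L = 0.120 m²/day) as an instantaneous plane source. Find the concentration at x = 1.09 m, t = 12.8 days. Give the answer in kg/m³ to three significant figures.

0.0158 kg/m³

For an instantaneous plane source, C(x,t) = M/(n_e·A·√(4πDt)) · exp(−(x−vt)²/(4Dt)), with n_e·A the pore (flow) area.
Plume center vt = 0.186 × 12.8 = 2.3808 m, so the well at 1.09 m is 1.2908 m upgradient of the peak.
√(4πDt) = 4.393 m, giving peak height M/(n_e·A·√(4πDt)) = 2.35/(0.27 × 95.5 × 4.393) = 0.02075 kg/m³.
(x−vt)²/(4Dt) = (-1.2908)²/(4 × 0.120 × 12.8) = 0.2712; exp(−0.2712) = 0.7625.
C = 0.02075 × 0.7625 = 0.0158 kg/m³.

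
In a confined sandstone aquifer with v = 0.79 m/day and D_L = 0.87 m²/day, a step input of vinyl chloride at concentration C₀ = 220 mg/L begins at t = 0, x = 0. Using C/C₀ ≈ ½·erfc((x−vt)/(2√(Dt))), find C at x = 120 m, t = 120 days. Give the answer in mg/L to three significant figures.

For a continuous step input, C/C₀ ≈ ½·erfc((x−vt)/(2√(Dt))).
vt = 0.79 × 120 = 94.8 m and 2√(Dt) = 2√(0.87 × 120) = 20.44 m.
Argument (x−vt)/(2√(Dt)) = (120 − 94.8)/20.44 = 1.233; ½·erfc(1.233) = 0.04060.
C = 220 × 0.04060 = 8.93 mg/L.

8.93 mg/L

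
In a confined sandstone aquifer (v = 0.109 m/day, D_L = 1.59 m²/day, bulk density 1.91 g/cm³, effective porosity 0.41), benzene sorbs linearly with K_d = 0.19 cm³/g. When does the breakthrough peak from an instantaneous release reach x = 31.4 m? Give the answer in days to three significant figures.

347 days

Retardation factor R = 1 + ρ_b·K_d/n = 1 + 1.91 × 0.19/0.41 = 1.885.
Sorption retards both mechanisms: v_R = v/R = 0.05782 m/day, D_R = D/R = 0.8435 m²/day.
Peak time from v_R²t² + 2D_R t − x² = 0: t = (√(D_R² + v_R²x²) − D_R)/v_R².
√(D_R² + v_R²x²) = √(0.8435² + 0.05782² × 31.4²) = 2.002; v_R² = 0.003343.
t = (2.002 − 0.8435)/0.003343 = 347 days.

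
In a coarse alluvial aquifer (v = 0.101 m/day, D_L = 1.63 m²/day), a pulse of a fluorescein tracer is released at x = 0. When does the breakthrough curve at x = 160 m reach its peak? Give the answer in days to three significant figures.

1430 days

For the 1D instantaneous-source solution, setting ∂C/∂t = 0 at fixed x gives v²t² + 2Dt − x² = 0, so t = (√(D² + v²x²) − D)/v².
√(D² + v²x²) = √(1.63² + 0.101² × 160²) = 16.24; v² = 0.010201.
t = (16.24 − 1.63)/0.010201 = 1430 days (vs. the pure-advection estimate x/v = 1580 d).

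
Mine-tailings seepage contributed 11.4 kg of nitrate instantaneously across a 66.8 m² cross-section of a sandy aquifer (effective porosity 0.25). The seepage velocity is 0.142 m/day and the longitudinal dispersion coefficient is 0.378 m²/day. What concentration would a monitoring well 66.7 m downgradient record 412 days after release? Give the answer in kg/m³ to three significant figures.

0.0139 kg/m³

For an instantaneous plane source, C(x,t) = M/(n_e·A·√(4πDt)) · exp(−(x−vt)²/(4Dt)), with n_e·A the pore (flow) area.
Plume center vt = 0.142 × 412 = 58.504 m, so the well at 66.7 m is 8.196 m downgradient of the peak.
√(4πDt) = 44.24 m, giving peak height M/(n_e·A·√(4πDt)) = 11.4/(0.25 × 66.8 × 44.24) = 0.01543 kg/m³.
(x−vt)²/(4Dt) = (8.196)²/(4 × 0.378 × 412) = 0.1078; exp(−0.1078) = 0.8978.
C = 0.01543 × 0.8978 = 0.0139 kg/m³.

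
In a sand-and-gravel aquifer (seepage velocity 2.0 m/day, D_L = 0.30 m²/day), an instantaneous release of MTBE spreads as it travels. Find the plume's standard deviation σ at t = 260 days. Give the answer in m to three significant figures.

12.5 m

Dispersive spreading gives a Gaussian with σ² = 2Dt; advection only shifts the center.
σ = √(2 × 0.30 × 260) = 12.5 m.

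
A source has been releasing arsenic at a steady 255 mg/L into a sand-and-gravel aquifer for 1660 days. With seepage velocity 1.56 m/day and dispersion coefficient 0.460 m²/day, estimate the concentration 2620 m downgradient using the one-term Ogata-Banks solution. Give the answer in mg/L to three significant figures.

For a continuous step input, C/C₀ ≈ ½·erfc((x−vt)/(2√(Dt))).
vt = 1.56 × 1660 = 2589.6 m and 2√(Dt) = 2√(0.460 × 1660) = 55.27 m.
Argument (x−vt)/(2√(Dt)) = (2620 − 2589.6)/55.27 = 0.5500; ½·erfc(0.5500) = 0.2183.
C = 255 × 0.2183 = 55.7 mg/L.

55.7 mg/L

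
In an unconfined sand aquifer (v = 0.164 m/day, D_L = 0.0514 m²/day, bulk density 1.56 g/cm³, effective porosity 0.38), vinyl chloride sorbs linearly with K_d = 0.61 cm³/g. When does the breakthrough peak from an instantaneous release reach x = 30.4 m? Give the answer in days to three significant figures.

Retardation factor R = 1 + ρ_b·K_d/n = 1 + 1.56 × 0.61/0.38 = 3.504.
Sorption retards both mechanisms: v_R = v/R = 0.04680 m/day, D_R = D/R = 0.01467 m²/day.
Peak time from v_R²t² + 2D_R t − x² = 0: t = (√(D_R² + v_R²x²) − D_R)/v_R².
√(D_R² + v_R²x²) = √(0.01467² + 0.04680² × 30.4²) = 1.423; v_R² = 0.002190.
t = (1.423 − 0.01467)/0.002190 = 643 days.

643 days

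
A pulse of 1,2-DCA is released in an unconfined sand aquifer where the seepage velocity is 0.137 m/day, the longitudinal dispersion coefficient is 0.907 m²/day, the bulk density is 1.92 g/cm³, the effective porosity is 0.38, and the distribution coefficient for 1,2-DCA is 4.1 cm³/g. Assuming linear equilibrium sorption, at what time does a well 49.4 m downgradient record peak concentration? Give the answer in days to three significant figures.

Retardation factor R = 1 + ρ_b·K_d/n = 1 + 1.92 × 4.1/0.38 = 21.72.
Sorption retards both mechanisms: v_R = v/R = 0.006308 m/day, D_R = D/R = 0.04176 m²/day.
Peak time from v_R²t² + 2D_R t − x² = 0: t = (√(D_R² + v_R²x²) − D_R)/v_R².
√(D_R² + v_R²x²) = √(0.04176² + 0.006308² × 49.4²) = 0.3144; v_R² = 3.979e-05.
t = (0.3144 − 0.04176)/3.979e-05 = 6850 days.

6850 days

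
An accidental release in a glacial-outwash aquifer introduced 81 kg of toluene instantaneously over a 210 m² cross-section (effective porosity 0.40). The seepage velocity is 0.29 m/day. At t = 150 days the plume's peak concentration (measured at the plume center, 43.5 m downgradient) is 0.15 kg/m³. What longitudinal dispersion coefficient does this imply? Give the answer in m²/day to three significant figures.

At the plume center C_max = M/(n_e·A·√(4πDt)), so D = M²/(4πt·(n_e·A·C_max)²).
n_e·A·C_max = 0.40 × 210 × 0.15 = 12.60 kg/m.
D = 81²/(4π × 150 × 12.60²) = 0.0219 m²/day.

0.0219 m²/day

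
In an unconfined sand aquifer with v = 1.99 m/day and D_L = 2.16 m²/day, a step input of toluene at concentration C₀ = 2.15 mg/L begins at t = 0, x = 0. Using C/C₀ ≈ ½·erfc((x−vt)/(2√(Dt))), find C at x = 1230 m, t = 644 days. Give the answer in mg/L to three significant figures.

For a continuous step input, C/C₀ ≈ ½·erfc((x−vt)/(2√(Dt))).
vt = 1.99 × 644 = 1281.56 m and 2√(Dt) = 2√(2.16 × 644) = 74.59 m.
Argument (x−vt)/(2√(Dt)) = (1230 − 1281.56)/74.59 = -0.6912; ½·erfc(-0.6912) = 0.8358.
C = 2.15 × 0.8358 = 1.80 mg/L.

1.80 mg/L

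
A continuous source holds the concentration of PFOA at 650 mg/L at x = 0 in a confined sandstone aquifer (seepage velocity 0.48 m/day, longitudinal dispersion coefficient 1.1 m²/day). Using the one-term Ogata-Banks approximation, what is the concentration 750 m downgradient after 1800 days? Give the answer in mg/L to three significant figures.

627 mg/L

For a continuous step input, C/C₀ ≈ ½·erfc((x−vt)/(2√(Dt))).
vt = 0.48 × 1800 = 864 m and 2√(Dt) = 2√(1.1 × 1800) = 88.99 m.
Argument (x−vt)/(2√(Dt)) = (750 − 864)/88.99 = -1.281; ½·erfc(-1.281) = 0.9650.
C = 650 × 0.9650 = 627 mg/L.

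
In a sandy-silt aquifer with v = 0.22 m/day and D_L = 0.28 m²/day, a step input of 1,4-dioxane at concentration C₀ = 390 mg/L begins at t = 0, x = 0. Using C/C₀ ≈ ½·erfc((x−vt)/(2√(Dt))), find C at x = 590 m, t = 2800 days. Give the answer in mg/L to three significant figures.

290 mg/L

For a continuous step input, C/C₀ ≈ ½·erfc((x−vt)/(2√(Dt))).
vt = 0.22 × 2800 = 616 m and 2√(Dt) = 2√(0.28 × 2800) = 56.00 m.
Argument (x−vt)/(2√(Dt)) = (590 − 616)/56.00 = -0.4643; ½·erfc(-0.4643) = 0.7443.
C = 390 × 0.7443 = 290 mg/L.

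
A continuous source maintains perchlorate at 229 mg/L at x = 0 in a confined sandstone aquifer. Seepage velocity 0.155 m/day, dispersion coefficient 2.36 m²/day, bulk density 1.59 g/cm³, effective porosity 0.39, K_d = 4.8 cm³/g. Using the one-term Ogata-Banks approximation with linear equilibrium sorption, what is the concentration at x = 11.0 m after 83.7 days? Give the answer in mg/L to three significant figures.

2.06 mg/L

Retardation factor R = 1 + ρ_b·K_d/n = 1 + 1.59 × 4.8/0.39 = 20.57.
Sorption retards both mechanisms: v_R = v/R = 0.007535 m/day, D_R = D/R = 0.1147 m²/day.
v_R·t = 0.007535 × 83.7 = 0.6306795 m; 2√(D_R t) = 6.197 m; argument = (11.0 − 0.6306795)/6.197 = 1.673.
C = C₀ × ½·erfc(1.673) = 229 × 0.008991 = 2.06 mg/L.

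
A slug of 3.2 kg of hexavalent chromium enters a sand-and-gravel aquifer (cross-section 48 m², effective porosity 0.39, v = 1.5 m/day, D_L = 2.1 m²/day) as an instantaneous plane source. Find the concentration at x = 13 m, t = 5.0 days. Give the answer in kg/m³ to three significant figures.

0.00724 kg/m³

For an instantaneous plane source, C(x,t) = M/(n_e·A·√(4πDt)) · exp(−(x−vt)²/(4Dt)), with n_e·A the pore (flow) area.
Plume center vt = 1.5 × 5.0 = 7.5 m, so the well at 13 m is 5.5 m downgradient of the peak.
√(4πDt) = 11.49 m, giving peak height M/(n_e·A·√(4πDt)) = 3.2/(0.39 × 48 × 11.49) = 0.01488 kg/m³.
(x−vt)²/(4Dt) = (5.5)²/(4 × 2.1 × 5.0) = 0.7202; exp(−0.7202) = 0.4867.
C = 0.01488 × 0.4867 = 0.00724 kg/m³.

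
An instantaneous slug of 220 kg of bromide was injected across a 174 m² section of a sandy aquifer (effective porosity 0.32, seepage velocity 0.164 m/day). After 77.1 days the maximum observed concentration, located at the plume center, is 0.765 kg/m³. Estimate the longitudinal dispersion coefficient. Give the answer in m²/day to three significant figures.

0.0275 m²/day

At the plume center C_max = M/(n_e·A·√(4πDt)), so D = M²/(4πt·(n_e·A·C_max)²).
n_e·A·C_max = 0.32 × 174 × 0.765 = 42.60 kg/m.
D = 220²/(4π × 77.1 × 42.60²) = 0.0275 m²/day.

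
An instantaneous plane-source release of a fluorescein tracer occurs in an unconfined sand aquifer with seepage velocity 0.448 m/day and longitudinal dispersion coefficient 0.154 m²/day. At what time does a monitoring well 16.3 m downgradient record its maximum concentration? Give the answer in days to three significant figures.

For the 1D instantaneous-source solution, setting ∂C/∂t = 0 at fixed x gives v²t² + 2Dt − x² = 0, so t = (√(D² + v²x²) − D)/v².
√(D² + v²x²) = √(0.154² + 0.448² × 16.3²) = 7.304; v² = 0.200704.
t = (7.304 − 0.154)/0.200704 = 35.6 days (vs. the pure-advection estimate x/v = 36.4 d).

35.6 days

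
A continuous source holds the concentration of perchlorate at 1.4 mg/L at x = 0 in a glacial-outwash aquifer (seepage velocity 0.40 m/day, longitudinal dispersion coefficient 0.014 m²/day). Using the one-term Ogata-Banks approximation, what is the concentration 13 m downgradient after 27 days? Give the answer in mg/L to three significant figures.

For a continuous step input, C/C₀ ≈ ½·erfc((x−vt)/(2√(Dt))).
vt = 0.40 × 27 = 10.8 m and 2√(Dt) = 2√(0.014 × 27) = 1.230 m.
Argument (x−vt)/(2√(Dt)) = (13 − 10.8)/1.230 = 1.789; ½·erfc(1.789) = 0.005703.
C = 1.4 × 0.005703 = 0.00798 mg/L.

0.00798 mg/L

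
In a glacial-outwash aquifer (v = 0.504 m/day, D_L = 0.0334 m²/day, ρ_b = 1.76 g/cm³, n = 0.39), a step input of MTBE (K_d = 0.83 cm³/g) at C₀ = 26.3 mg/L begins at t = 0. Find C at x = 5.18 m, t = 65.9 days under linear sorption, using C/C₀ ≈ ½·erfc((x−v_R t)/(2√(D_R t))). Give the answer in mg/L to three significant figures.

25.5 mg/L

Retardation factor R = 1 + ρ_b·K_d/n = 1 + 1.76 × 0.83/0.39 = 4.746.
Sorption retards both mechanisms: v_R = v/R = 0.1062 m/day, D_R = D/R = 0.007038 m²/day.
v_R·t = 0.1062 × 65.9 = 6.99858 m; 2√(D_R t) = 1.362 m; argument = (5.18 − 6.99858)/1.362 = -1.335.
C = C₀ × ½·erfc(-1.335) = 26.3 × 0.9705 = 25.5 mg/L.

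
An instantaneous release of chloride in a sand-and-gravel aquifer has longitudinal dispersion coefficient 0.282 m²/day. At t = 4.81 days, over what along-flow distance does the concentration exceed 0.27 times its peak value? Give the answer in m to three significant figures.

The plume is Gaussian with σ = √(2Dt) = √(2 × 0.282 × 4.81) = 1.647 m.
C/C_peak = exp(−Δx²/(2σ²)) = 0.27 ⇒ Δx = σ·√(−2 ln 0.27) = 1.647 × 1.618 = 2.665 m.
Width = 2Δx = 5.33 m.

5.33 m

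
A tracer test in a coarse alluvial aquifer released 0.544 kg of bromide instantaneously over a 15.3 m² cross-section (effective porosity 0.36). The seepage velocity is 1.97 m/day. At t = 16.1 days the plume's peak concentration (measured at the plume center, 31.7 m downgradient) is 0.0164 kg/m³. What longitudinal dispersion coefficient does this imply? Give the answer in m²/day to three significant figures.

0.179 m²/day

At the plume center C_max = M/(n_e·A·√(4πDt)), so D = M²/(4πt·(n_e·A·C_max)²).
n_e·A·C_max = 0.36 × 15.3 × 0.0164 = 0.09033 kg/m.
D = 0.544²/(4π × 16.1 × 0.09033²) = 0.179 m²/day.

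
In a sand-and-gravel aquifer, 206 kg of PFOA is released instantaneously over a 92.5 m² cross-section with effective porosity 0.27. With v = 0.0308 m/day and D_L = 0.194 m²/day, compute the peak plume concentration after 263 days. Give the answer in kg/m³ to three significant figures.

0.326 kg/m³

The peak of an instantaneous 1D plume sits at x = vt; there the Gaussian factor is 1 and C_max = M/(n_e·A·√(4πDt)), where n_e·A is the pore area the mass is dissolved in.
√(4πDt) = √(4π × 0.194 × 263) = 25.32 m, so C_max = 206/(0.27 × 92.5 × 25.32) = 0.326 kg/m³.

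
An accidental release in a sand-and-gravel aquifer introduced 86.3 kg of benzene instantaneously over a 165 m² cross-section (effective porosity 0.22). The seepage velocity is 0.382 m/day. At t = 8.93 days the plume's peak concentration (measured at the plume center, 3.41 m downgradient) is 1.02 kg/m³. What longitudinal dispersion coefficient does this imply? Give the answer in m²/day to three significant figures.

At the plume center C_max = M/(n_e·A·√(4πDt)), so D = M²/(4πt·(n_e·A·C_max)²).
n_e·A·C_max = 0.22 × 165 × 1.02 = 37.03 kg/m.
D = 86.3²/(4π × 8.93 × 37.03²) = 0.0484 m²/day.

0.0484 m²/day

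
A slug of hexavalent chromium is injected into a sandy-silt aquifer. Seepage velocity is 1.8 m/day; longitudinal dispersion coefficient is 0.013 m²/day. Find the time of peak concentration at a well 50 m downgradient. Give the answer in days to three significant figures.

27.8 days

For the 1D instantaneous-source solution, setting ∂C/∂t = 0 at fixed x gives v²t² + 2Dt − x² = 0, so t = (√(D² + v²x²) − D)/v².
√(D² + v²x²) = √(0.013² + 1.8² × 50²) = 90.00; v² = 3.24.
t = (90.00 − 0.013)/3.24 = 27.8 days (vs. the pure-advection estimate x/v = 27.8 d).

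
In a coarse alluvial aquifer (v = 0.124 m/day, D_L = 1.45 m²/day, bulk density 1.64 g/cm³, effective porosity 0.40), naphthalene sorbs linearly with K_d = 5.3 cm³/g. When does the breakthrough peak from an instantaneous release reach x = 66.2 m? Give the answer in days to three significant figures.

Retardation factor R = 1 + ρ_b·K_d/n = 1 + 1.64 × 5.3/0.40 = 22.73.
Sorption retards both mechanisms: v_R = v/R = 0.005455 m/day, D_R = D/R = 0.06379 m²/day.
Peak time from v_R²t² + 2D_R t − x² = 0: t = (√(D_R² + v_R²x²) − D_R)/v_R².
√(D_R² + v_R²x²) = √(0.06379² + 0.005455² × 66.2²) = 0.3667; v_R² = 2.976e-05.
t = (0.3667 − 0.06379)/2.976e-05 = 10200 days.

10200 days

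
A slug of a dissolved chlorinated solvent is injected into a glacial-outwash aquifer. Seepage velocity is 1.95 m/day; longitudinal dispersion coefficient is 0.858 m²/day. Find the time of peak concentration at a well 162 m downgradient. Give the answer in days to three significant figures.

For the 1D instantaneous-source solution, setting ∂C/∂t = 0 at fixed x gives v²t² + 2Dt − x² = 0, so t = (√(D² + v²x²) − D)/v².
√(D² + v²x²) = √(0.858² + 1.95² × 162²) = 315.9; v² = 3.8025.
t = (315.9 − 0.858)/3.8025 = 82.9 days (vs. the pure-advection estimate x/v = 83.1 d).

82.9 days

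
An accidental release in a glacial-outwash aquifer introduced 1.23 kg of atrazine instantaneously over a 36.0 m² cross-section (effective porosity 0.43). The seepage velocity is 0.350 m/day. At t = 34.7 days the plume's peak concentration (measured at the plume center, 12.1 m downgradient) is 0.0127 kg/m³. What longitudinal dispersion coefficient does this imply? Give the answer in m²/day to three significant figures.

0.0898 m²/day

At the plume center C_max = M/(n_e·A·√(4πDt)), so D = M²/(4πt·(n_e·A·C_max)²).
n_e·A·C_max = 0.43 × 36.0 × 0.0127 = 0.1966 kg/m.
D = 1.23²/(4π × 34.7 × 0.1966²) = 0.0898 m²/day.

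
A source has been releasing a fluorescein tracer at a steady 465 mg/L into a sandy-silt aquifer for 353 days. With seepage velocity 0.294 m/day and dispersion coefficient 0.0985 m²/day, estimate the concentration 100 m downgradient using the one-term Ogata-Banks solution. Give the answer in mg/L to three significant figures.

314 mg/L

For a continuous step input, C/C₀ ≈ ½·erfc((x−vt)/(2√(Dt))).
vt = 0.294 × 353 = 103.782 m and 2√(Dt) = 2√(0.0985 × 353) = 11.79 m.
Argument (x−vt)/(2√(Dt)) = (100 − 103.782)/11.79 = -0.3208; ½·erfc(-0.3208) = 0.6750.
C = 465 × 0.6750 = 314 mg/L.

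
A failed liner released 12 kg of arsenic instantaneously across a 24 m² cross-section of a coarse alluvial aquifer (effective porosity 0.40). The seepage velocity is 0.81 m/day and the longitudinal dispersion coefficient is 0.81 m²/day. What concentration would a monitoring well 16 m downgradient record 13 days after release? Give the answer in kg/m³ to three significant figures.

0.0534 kg/m³

For an instantaneous plane source, C(x,t) = M/(n_e·A·√(4πDt)) · exp(−(x−vt)²/(4Dt)), with n_e·A the pore (flow) area.
Plume center vt = 0.81 × 13 = 10.53 m, so the well at 16 m is 5.47 m downgradient of the peak.
√(4πDt) = 11.50 m, giving peak height M/(n_e·A·√(4πDt)) = 12/(0.40 × 24 × 11.50) = 0.1087 kg/m³.
(x−vt)²/(4Dt) = (5.47)²/(4 × 0.81 × 13) = 0.7104; exp(−0.7104) = 0.4914.
C = 0.1087 × 0.4914 = 0.0534 kg/m³.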